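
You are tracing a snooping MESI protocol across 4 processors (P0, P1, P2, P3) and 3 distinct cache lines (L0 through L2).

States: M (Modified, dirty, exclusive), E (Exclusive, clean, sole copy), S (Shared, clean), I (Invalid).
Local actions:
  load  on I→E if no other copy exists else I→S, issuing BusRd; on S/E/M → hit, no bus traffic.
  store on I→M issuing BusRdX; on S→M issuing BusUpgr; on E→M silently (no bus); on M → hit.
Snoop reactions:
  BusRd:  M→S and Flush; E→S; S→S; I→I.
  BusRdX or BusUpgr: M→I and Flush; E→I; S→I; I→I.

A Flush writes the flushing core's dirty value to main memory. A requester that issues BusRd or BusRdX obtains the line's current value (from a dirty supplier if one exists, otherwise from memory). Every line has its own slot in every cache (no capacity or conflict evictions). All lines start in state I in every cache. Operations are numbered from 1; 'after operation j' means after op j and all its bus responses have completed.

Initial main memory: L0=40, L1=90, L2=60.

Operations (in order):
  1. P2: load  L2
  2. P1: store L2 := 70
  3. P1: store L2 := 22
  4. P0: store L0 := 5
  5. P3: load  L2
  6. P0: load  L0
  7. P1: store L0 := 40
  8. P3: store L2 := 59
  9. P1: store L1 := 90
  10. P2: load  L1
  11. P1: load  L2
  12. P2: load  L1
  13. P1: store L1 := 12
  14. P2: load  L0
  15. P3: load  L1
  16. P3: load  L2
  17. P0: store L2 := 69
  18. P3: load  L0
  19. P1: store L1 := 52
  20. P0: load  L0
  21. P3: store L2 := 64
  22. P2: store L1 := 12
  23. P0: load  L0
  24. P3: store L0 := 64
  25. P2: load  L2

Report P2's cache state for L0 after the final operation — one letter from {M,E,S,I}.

  op1 P2: load  L2 → I/I/E/I on L2; bus BusRd; mem=60
  op2 P1: store L2 := 70 → I/M/I/I on L2; bus BusRdX; mem=60
  op3 P1: store L2 := 22 → I/M/I/I on L2; bus (none); mem=60
  op4 P0: store L0 := 5 → M/I/I/I on L0; bus BusRdX; mem=40
  op5 P3: load  L2 → I/S/I/S on L2; bus BusRd Flush; mem=22
  op6 P0: load  L0 → M/I/I/I on L0; bus (none); mem=40
  op7 P1: store L0 := 40 → I/M/I/I on L0; bus BusRdX Flush; mem=5
  op8 P3: store L2 := 59 → I/I/I/M on L2; bus BusUpgr; mem=22
  op9 P1: store L1 := 90 → I/M/I/I on L1; bus BusRdX; mem=90
  op10 P2: load  L1 → I/S/S/I on L1; bus BusRd Flush; mem=90
  op11 P1: load  L2 → I/S/I/S on L2; bus BusRd Flush; mem=59
  op12 P2: load  L1 → I/S/S/I on L1; bus (none); mem=90
  op13 P1: store L1 := 12 → I/M/I/I on L1; bus BusUpgr; mem=90
  op14 P2: load  L0 → I/S/S/I on L0; bus BusRd Flush; mem=40
  op15 P3: load  L1 → I/S/I/S on L1; bus BusRd Flush; mem=12
  op16 P3: load  L2 → I/S/I/S on L2; bus (none); mem=59
  op17 P0: store L2 := 69 → M/I/I/I on L2; bus BusRdX; mem=59
  op18 P3: load  L0 → I/S/S/S on L0; bus BusRd; mem=40
  op19 P1: store L1 := 52 → I/M/I/I on L1; bus BusUpgr; mem=12
  op20 P0: load  L0 → S/S/S/S on L0; bus BusRd; mem=40
  op21 P3: store L2 := 64 → I/I/I/M on L2; bus BusRdX Flush; mem=69
  op22 P2: store L1 := 12 → I/I/M/I on L1; bus BusRdX Flush; mem=52
  op23 P0: load  L0 → S/S/S/S on L0; bus (none); mem=40
  op24 P3: store L0 := 64 → I/I/I/M on L0; bus BusUpgr; mem=40
  op25 P2: load  L2 → I/I/S/S on L2; bus BusRd Flush; mem=64

state = I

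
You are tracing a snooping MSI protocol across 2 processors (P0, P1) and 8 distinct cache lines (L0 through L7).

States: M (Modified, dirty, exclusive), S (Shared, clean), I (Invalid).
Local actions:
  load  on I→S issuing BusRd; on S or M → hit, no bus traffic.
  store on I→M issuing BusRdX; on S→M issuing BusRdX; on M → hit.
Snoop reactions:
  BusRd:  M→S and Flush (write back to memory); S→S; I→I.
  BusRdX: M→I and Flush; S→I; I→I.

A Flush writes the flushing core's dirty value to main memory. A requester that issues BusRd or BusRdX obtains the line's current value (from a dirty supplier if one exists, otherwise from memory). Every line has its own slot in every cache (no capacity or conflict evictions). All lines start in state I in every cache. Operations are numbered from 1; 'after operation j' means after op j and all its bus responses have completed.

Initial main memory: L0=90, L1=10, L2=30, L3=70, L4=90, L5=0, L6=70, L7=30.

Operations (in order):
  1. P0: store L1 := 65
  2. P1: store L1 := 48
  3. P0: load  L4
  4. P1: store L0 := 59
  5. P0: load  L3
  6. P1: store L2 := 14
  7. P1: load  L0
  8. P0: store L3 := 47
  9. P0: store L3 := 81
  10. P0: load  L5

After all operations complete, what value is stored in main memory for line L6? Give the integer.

1. P0: store L1 := 65  bus=[BusRdX]  L1: P0=M P1=I  mem[L1]=10
2. P1: store L1 := 48  bus=[BusRdX,Flush]  L1: P0=I P1=M  mem[L1]=65
3. P0: load  L4  bus=[BusRd]  L4: P0=S P1=I  mem[L4]=90
4. P1: store L0 := 59  bus=[BusRdX]  L0: P0=I P1=M  mem[L0]=90
5. P0: load  L3  bus=[BusRd]  L3: P0=S P1=I  mem[L3]=70
6. P1: store L2 := 14  bus=[BusRdX]  L2: P0=I P1=M  mem[L2]=30
7. P1: load  L0  bus=[-]  L0: P0=I P1=M  mem[L0]=90
8. P0: store L3 := 47  bus=[BusRdX]  L3: P0=M P1=I  mem[L3]=70
9. P0: store L3 := 81  bus=[-]  L3: P0=M P1=I  mem[L3]=70
10. P0: load  L5  bus=[BusRd]  L5: P0=S P1=I  mem[L5]=0

memory[L6] = 70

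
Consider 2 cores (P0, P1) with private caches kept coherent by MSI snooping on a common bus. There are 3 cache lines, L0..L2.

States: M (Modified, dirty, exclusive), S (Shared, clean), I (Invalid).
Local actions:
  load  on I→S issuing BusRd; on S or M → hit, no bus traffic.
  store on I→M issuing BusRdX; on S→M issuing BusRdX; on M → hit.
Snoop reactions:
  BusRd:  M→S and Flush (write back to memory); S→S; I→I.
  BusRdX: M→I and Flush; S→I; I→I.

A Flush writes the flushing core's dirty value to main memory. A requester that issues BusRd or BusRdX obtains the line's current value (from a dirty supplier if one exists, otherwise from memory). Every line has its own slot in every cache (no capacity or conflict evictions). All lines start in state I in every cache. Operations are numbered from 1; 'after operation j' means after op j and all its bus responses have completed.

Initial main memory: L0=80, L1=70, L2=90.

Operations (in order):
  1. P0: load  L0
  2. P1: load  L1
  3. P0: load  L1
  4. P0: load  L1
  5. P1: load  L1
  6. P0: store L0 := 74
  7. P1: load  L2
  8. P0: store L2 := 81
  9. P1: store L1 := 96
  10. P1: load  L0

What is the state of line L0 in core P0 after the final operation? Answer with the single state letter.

[1] P0: load  L0 | P0:S(80), P1:I | bus: BusRd
[2] P1: load  L1 | P0:I, P1:S(70) | bus: BusRd
[3] P0: load  L1 | P0:S(70), P1:S(70) | bus: BusRd
[4] P0: load  L1 | P0:S(70), P1:S(70) | bus: none
[5] P1: load  L1 | P0:S(70), P1:S(70) | bus: none
[6] P0: store L0 := 74 | P0:M(74), P1:I | bus: BusRdX
[7] P1: load  L2 | P0:I, P1:S(90) | bus: BusRd
[8] P0: store L2 := 81 | P0:M(81), P1:I | bus: BusRdX
[9] P1: store L1 := 96 | P0:I, P1:M(96) | bus: BusRdX
[10] P1: load  L0 | P0:S(74), P1:S(74) | bus: BusRd,Flush

state = S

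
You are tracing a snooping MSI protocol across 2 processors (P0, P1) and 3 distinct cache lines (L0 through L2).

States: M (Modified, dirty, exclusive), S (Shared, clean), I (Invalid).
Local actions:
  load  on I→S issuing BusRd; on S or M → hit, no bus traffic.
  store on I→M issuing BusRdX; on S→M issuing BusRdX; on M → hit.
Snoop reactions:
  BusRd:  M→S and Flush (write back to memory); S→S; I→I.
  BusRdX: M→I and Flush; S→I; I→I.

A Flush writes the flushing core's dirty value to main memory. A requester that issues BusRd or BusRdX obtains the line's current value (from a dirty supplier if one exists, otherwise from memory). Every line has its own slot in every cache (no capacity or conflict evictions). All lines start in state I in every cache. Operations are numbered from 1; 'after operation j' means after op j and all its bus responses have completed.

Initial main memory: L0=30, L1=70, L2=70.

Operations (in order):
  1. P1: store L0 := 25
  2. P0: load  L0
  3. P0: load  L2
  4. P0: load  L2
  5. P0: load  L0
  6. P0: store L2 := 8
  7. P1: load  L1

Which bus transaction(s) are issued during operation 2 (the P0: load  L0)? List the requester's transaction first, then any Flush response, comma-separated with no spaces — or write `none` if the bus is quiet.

bus = BusRd,Flush

[1] P1: store L0 := 25 | P0:I, P1:M(25) | bus: BusRdX
[2] P0: load  L0 | P0:S(25), P1:S(25) | bus: BusRd,Flush
[3] P0: load  L2 | P0:S(70), P1:I | bus: BusRd
[4] P0: load  L2 | P0:S(70), P1:I | bus: none
[5] P0: load  L0 | P0:S(25), P1:S(25) | bus: none
[6] P0: store L2 := 8 | P0:M(8), P1:I | bus: BusRdX
[7] P1: load  L1 | P0:I, P1:S(70) | bus: BusRd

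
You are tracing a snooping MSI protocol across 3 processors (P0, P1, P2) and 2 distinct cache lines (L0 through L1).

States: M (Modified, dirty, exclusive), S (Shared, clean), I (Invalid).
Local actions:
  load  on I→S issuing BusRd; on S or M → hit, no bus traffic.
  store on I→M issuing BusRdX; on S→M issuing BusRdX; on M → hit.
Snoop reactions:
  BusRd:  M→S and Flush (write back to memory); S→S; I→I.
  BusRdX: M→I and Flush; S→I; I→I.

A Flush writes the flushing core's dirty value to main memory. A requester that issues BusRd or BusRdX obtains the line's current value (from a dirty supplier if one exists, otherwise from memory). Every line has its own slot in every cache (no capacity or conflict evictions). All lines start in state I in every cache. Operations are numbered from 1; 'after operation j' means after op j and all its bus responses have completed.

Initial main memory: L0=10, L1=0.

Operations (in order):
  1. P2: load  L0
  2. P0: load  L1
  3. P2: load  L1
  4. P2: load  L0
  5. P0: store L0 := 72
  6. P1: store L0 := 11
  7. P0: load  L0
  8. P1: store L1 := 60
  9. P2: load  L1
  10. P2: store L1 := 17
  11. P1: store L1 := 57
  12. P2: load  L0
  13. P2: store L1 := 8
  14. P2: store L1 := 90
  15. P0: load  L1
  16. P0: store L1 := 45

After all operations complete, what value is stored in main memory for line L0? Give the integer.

memory[L0] = 11

[1] P2: load  L0 | P0:I, P1:I, P2:S(10) | bus: BusRd
[2] P0: load  L1 | P0:S(0), P1:I, P2:I | bus: BusRd
[3] P2: load  L1 | P0:S(0), P1:I, P2:S(0) | bus: BusRd
[4] P2: load  L0 | P0:I, P1:I, P2:S(10) | bus: none
[5] P0: store L0 := 72 | P0:M(72), P1:I, P2:I | bus: BusRdX
[6] P1: store L0 := 11 | P0:I, P1:M(11), P2:I | bus: BusRdX,Flush
[7] P0: load  L0 | P0:S(11), P1:S(11), P2:I | bus: BusRd,Flush
[8] P1: store L1 := 60 | P0:I, P1:M(60), P2:I | bus: BusRdX
[9] P2: load  L1 | P0:I, P1:S(60), P2:S(60) | bus: BusRd,Flush
[10] P2: store L1 := 17 | P0:I, P1:I, P2:M(17) | bus: BusRdX
[11] P1: store L1 := 57 | P0:I, P1:M(57), P2:I | bus: BusRdX,Flush
[12] P2: load  L0 | P0:S(11), P1:S(11), P2:S(11) | bus: BusRd
[13] P2: store L1 := 8 | P0:I, P1:I, P2:M(8) | bus: BusRdX,Flush
[14] P2: store L1 := 90 | P0:I, P1:I, P2:M(90) | bus: none
[15] P0: load  L1 | P0:S(90), P1:I, P2:S(90) | bus: BusRd,Flush
[16] P0: store L1 := 45 | P0:M(45), P1:I, P2:I | bus: BusRdX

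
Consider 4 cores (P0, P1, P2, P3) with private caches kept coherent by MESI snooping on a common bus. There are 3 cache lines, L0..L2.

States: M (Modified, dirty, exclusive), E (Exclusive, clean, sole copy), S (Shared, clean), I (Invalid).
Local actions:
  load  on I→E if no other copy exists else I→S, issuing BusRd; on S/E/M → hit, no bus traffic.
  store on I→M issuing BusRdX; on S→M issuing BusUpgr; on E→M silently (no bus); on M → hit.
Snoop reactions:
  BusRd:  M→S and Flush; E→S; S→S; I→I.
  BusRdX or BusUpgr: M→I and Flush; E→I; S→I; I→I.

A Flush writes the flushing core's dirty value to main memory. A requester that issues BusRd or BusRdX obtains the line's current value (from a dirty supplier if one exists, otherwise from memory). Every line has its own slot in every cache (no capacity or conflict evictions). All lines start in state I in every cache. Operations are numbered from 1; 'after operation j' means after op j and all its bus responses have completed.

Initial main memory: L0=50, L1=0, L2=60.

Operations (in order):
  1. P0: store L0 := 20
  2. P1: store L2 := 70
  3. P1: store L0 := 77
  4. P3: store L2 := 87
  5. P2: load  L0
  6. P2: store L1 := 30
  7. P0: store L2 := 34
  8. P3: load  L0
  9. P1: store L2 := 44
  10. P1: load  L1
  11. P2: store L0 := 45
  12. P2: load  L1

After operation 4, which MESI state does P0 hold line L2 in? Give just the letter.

[1] P0: store L0 := 20 | P0:M(20), P1:I, P2:I, P3:I | bus: BusRdX
[2] P1: store L2 := 70 | P0:I, P1:M(70), P2:I, P3:I | bus: BusRdX
[3] P1: store L0 := 77 | P0:I, P1:M(77), P2:I, P3:I | bus: BusRdX,Flush
[4] P3: store L2 := 87 | P0:I, P1:I, P2:I, P3:M(87) | bus: BusRdX,Flush
[5] P2: load  L0 | P0:I, P1:S(77), P2:S(77), P3:I | bus: BusRd,Flush
[6] P2: store L1 := 30 | P0:I, P1:I, P2:M(30), P3:I | bus: BusRdX
[7] P0: store L2 := 34 | P0:M(34), P1:I, P2:I, P3:I | bus: BusRdX,Flush
[8] P3: load  L0 | P0:I, P1:S(77), P2:S(77), P3:S(77) | bus: BusRd
[9] P1: store L2 := 44 | P0:I, P1:M(44), P2:I, P3:I | bus: BusRdX,Flush
[10] P1: load  L1 | P0:I, P1:S(30), P2:S(30), P3:I | bus: BusRd,Flush
[11] P2: store L0 := 45 | P0:I, P1:I, P2:M(45), P3:I | bus: BusUpgr
[12] P2: load  L1 | P0:I, P1:S(30), P2:S(30), P3:I | bus: none

state = I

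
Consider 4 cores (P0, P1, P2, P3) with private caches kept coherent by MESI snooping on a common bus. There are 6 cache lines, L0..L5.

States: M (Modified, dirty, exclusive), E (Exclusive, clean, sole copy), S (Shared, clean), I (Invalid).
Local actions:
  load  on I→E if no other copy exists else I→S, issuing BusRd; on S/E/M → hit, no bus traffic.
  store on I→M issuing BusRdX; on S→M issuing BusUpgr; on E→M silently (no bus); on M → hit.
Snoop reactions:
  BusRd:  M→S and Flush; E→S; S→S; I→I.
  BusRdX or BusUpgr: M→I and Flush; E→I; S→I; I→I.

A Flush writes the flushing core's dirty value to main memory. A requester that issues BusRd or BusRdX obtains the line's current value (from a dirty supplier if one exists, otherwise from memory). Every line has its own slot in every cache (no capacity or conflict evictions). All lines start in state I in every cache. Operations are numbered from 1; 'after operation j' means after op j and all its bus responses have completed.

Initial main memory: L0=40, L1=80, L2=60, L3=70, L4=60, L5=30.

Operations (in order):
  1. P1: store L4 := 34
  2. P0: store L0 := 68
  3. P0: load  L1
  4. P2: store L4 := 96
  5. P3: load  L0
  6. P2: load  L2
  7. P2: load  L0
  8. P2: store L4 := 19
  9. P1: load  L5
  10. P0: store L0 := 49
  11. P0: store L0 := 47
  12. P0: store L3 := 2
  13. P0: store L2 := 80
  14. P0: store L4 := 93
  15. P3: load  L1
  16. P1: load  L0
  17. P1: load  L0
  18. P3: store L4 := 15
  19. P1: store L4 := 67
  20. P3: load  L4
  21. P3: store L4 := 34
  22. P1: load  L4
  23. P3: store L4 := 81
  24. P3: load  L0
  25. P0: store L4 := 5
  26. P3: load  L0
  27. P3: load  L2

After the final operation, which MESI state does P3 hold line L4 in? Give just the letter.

state = I

  op1 P1: store L4 := 34 → I/M/I/I on L4; bus BusRdX; mem=60
  op2 P0: store L0 := 68 → M/I/I/I on L0; bus BusRdX; mem=40
  op3 P0: load  L1 → E/I/I/I on L1; bus BusRd; mem=80
  op4 P2: store L4 := 96 → I/I/M/I on L4; bus BusRdX Flush; mem=34
  op5 P3: load  L0 → S/I/I/S on L0; bus BusRd Flush; mem=68
  op6 P2: load  L2 → I/I/E/I on L2; bus BusRd; mem=60
  op7 P2: load  L0 → S/I/S/S on L0; bus BusRd; mem=68
  op8 P2: store L4 := 19 → I/I/M/I on L4; bus (none); mem=34
  op9 P1: load  L5 → I/E/I/I on L5; bus BusRd; mem=30
  op10 P0: store L0 := 49 → M/I/I/I on L0; bus BusUpgr; mem=68
  op11 P0: store L0 := 47 → M/I/I/I on L0; bus (none); mem=68
  op12 P0: store L3 := 2 → M/I/I/I on L3; bus BusRdX; mem=70
  op13 P0: store L2 := 80 → M/I/I/I on L2; bus BusRdX; mem=60
  op14 P0: store L4 := 93 → M/I/I/I on L4; bus BusRdX Flush; mem=19
  op15 P3: load  L1 → S/I/I/S on L1; bus BusRd; mem=80
  op16 P1: load  L0 → S/S/I/I on L0; bus BusRd Flush; mem=47
  op17 P1: load  L0 → S/S/I/I on L0; bus (none); mem=47
  op18 P3: store L4 := 15 → I/I/I/M on L4; bus BusRdX Flush; mem=93
  op19 P1: store L4 := 67 → I/M/I/I on L4; bus BusRdX Flush; mem=15
  op20 P3: load  L4 → I/S/I/S on L4; bus BusRd Flush; mem=67
  op21 P3: store L4 := 34 → I/I/I/M on L4; bus BusUpgr; mem=67
  op22 P1: load  L4 → I/S/I/S on L4; bus BusRd Flush; mem=34
  op23 P3: store L4 := 81 → I/I/I/M on L4; bus BusUpgr; mem=34
  op24 P3: load  L0 → S/S/I/S on L0; bus BusRd; mem=47
  op25 P0: store L4 := 5 → M/I/I/I on L4; bus BusRdX Flush; mem=81
  op26 P3: load  L0 → S/S/I/S on L0; bus (none); mem=47
  op27 P3: load  L2 → S/I/I/S on L2; bus BusRd Flush; mem=80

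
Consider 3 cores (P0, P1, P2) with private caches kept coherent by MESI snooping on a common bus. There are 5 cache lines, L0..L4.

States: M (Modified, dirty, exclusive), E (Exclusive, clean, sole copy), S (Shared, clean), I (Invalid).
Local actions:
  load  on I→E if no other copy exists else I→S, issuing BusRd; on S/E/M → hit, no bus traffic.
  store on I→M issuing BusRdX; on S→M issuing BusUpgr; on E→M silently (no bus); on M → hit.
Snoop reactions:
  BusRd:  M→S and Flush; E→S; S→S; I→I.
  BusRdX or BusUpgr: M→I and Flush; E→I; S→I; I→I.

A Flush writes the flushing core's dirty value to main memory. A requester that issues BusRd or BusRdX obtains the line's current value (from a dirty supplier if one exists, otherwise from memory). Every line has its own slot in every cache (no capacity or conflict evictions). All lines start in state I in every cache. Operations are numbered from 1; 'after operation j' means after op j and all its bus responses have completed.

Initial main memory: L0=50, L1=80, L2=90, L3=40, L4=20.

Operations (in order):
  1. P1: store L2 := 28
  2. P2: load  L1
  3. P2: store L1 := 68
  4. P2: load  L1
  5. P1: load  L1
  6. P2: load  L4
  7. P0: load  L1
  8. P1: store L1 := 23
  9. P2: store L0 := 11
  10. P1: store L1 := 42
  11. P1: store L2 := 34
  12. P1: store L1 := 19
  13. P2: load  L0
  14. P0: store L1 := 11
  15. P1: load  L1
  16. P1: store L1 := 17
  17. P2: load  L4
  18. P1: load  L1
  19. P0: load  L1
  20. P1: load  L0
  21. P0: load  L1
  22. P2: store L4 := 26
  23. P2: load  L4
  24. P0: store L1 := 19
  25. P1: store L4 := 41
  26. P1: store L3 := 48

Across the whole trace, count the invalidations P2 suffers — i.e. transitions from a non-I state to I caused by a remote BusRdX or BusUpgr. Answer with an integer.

invalidations = 2

step 1: P1: store L2 := 28  ⟶  IMI  (L2)  txn=BusRdX  M[L2]=90
step 2: P2: load  L1  ⟶  IIE  (L1)  txn=BusRd  M[L1]=80
step 3: P2: store L1 := 68  ⟶  IIM  (L1)  txn=∅  M[L1]=80
step 4: P2: load  L1  ⟶  IIM  (L1)  txn=∅  M[L1]=80
step 5: P1: load  L1  ⟶  ISS  (L1)  txn=BusRd+Flush  M[L1]=68
step 6: P2: load  L4  ⟶  IIE  (L4)  txn=BusRd  M[L4]=20
step 7: P0: load  L1  ⟶  SSS  (L1)  txn=BusRd  M[L1]=68
step 8: P1: store L1 := 23  ⟶  IMI  (L1)  txn=BusUpgr  M[L1]=68
step 9: P2: store L0 := 11  ⟶  IIM  (L0)  txn=BusRdX  M[L0]=50
step 10: P1: store L1 := 42  ⟶  IMI  (L1)  txn=∅  M[L1]=68
step 11: P1: store L2 := 34  ⟶  IMI  (L2)  txn=∅  M[L2]=90
step 12: P1: store L1 := 19  ⟶  IMI  (L1)  txn=∅  M[L1]=68
step 13: P2: load  L0  ⟶  IIM  (L0)  txn=∅  M[L0]=50
step 14: P0: store L1 := 11  ⟶  MII  (L1)  txn=BusRdX+Flush  M[L1]=19
step 15: P1: load  L1  ⟶  SSI  (L1)  txn=BusRd+Flush  M[L1]=11
step 16: P1: store L1 := 17  ⟶  IMI  (L1)  txn=BusUpgr  M[L1]=11
step 17: P2: load  L4  ⟶  IIE  (L4)  txn=∅  M[L4]=20
step 18: P1: load  L1  ⟶  IMI  (L1)  txn=∅  M[L1]=11
step 19: P0: load  L1  ⟶  SSI  (L1)  txn=BusRd+Flush  M[L1]=17
step 20: P1: load  L0  ⟶  ISS  (L0)  txn=BusRd+Flush  M[L0]=11
step 21: P0: load  L1  ⟶  SSI  (L1)  txn=∅  M[L1]=17
step 22: P2: store L4 := 26  ⟶  IIM  (L4)  txn=∅  M[L4]=20
step 23: P2: load  L4  ⟶  IIM  (L4)  txn=∅  M[L4]=20
step 24: P0: store L1 := 19  ⟶  MII  (L1)  txn=BusUpgr  M[L1]=17
step 25: P1: store L4 := 41  ⟶  IMI  (L4)  txn=BusRdX+Flush  M[L4]=26
step 26: P1: store L3 := 48  ⟶  IMI  (L3)  txn=BusRdX  M[L3]=40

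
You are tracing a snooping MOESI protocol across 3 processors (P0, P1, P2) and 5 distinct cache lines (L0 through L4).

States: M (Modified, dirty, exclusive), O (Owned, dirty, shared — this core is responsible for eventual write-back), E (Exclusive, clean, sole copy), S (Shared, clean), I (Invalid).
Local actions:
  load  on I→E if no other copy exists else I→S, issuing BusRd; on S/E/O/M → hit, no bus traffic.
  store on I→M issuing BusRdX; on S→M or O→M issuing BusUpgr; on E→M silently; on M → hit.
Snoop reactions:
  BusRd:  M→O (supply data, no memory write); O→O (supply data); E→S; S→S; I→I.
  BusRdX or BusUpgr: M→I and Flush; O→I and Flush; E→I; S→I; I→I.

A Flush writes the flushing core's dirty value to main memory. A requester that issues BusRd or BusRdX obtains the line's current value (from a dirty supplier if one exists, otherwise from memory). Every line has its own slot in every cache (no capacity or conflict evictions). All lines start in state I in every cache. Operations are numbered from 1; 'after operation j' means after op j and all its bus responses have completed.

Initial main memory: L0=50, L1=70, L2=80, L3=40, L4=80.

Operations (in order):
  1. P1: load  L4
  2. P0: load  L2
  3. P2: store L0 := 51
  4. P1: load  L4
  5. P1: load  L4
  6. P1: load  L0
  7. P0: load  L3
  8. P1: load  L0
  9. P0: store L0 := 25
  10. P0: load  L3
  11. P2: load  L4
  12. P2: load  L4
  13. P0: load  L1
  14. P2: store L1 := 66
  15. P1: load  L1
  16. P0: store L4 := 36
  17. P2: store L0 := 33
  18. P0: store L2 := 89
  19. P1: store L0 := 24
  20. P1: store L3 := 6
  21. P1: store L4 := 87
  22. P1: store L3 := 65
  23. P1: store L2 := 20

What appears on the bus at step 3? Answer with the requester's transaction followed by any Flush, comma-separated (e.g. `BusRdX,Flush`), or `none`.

bus = BusRdX

step 1: P1: load  L4  ⟶  IEI  (L4)  txn=BusRd  M[L4]=80
step 2: P0: load  L2  ⟶  EII  (L2)  txn=BusRd  M[L2]=80
step 3: P2: store L0 := 51  ⟶  IIM  (L0)  txn=BusRdX  M[L0]=50
step 4: P1: load  L4  ⟶  IEI  (L4)  txn=∅  M[L4]=80
step 5: P1: load  L4  ⟶  IEI  (L4)  txn=∅  M[L4]=80
step 6: P1: load  L0  ⟶  ISO  (L0)  txn=BusRd  M[L0]=50
step 7: P0: load  L3  ⟶  EII  (L3)  txn=BusRd  M[L3]=40
step 8: P1: load  L0  ⟶  ISO  (L0)  txn=∅  M[L0]=50
step 9: P0: store L0 := 25  ⟶  MII  (L0)  txn=BusRdX+Flush  M[L0]=51
step 10: P0: load  L3  ⟶  EII  (L3)  txn=∅  M[L3]=40
step 11: P2: load  L4  ⟶  ISS  (L4)  txn=BusRd  M[L4]=80
step 12: P2: load  L4  ⟶  ISS  (L4)  txn=∅  M[L4]=80
step 13: P0: load  L1  ⟶  EII  (L1)  txn=BusRd  M[L1]=70
step 14: P2: store L1 := 66  ⟶  IIM  (L1)  txn=BusRdX  M[L1]=70
step 15: P1: load  L1  ⟶  ISO  (L1)  txn=BusRd  M[L1]=70
step 16: P0: store L4 := 36  ⟶  MII  (L4)  txn=BusRdX  M[L4]=80
step 17: P2: store L0 := 33  ⟶  IIM  (L0)  txn=BusRdX+Flush  M[L0]=25
step 18: P0: store L2 := 89  ⟶  MII  (L2)  txn=∅  M[L2]=80
step 19: P1: store L0 := 24  ⟶  IMI  (L0)  txn=BusRdX+Flush  M[L0]=33
step 20: P1: store L3 := 6  ⟶  IMI  (L3)  txn=BusRdX  M[L3]=40
step 21: P1: store L4 := 87  ⟶  IMI  (L4)  txn=BusRdX+Flush  M[L4]=36
step 22: P1: store L3 := 65  ⟶  IMI  (L3)  txn=∅  M[L3]=40
step 23: P1: store L2 := 20  ⟶  IMI  (L2)  txn=BusRdX+Flush  M[L2]=89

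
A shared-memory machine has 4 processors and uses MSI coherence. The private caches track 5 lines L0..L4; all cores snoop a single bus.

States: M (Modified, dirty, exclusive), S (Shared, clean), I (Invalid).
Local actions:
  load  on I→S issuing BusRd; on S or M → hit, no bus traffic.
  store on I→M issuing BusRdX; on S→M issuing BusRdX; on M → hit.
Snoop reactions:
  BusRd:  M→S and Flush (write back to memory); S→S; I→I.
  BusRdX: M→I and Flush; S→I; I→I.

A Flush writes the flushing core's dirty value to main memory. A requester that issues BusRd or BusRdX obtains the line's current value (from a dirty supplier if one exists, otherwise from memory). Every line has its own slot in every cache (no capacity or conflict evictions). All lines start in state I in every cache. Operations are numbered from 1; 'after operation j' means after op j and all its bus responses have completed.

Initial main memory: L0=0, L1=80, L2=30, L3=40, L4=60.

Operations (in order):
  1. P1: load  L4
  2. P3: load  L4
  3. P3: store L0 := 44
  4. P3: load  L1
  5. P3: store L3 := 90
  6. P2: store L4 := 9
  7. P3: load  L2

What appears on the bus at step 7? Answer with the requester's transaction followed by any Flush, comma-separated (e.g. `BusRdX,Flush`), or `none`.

  op1 P1: load  L4 → I/S/I/I on L4; bus BusRd; mem=60
  op2 P3: load  L4 → I/S/I/S on L4; bus BusRd; mem=60
  op3 P3: store L0 := 44 → I/I/I/M on L0; bus BusRdX; mem=0
  op4 P3: load  L1 → I/I/I/S on L1; bus BusRd; mem=80
  op5 P3: store L3 := 90 → I/I/I/M on L3; bus BusRdX; mem=40
  op6 P2: store L4 := 9 → I/I/M/I on L4; bus BusRdX; mem=60
  op7 P3: load  L2 → I/I/I/S on L2; bus BusRd; mem=30

bus = BusRd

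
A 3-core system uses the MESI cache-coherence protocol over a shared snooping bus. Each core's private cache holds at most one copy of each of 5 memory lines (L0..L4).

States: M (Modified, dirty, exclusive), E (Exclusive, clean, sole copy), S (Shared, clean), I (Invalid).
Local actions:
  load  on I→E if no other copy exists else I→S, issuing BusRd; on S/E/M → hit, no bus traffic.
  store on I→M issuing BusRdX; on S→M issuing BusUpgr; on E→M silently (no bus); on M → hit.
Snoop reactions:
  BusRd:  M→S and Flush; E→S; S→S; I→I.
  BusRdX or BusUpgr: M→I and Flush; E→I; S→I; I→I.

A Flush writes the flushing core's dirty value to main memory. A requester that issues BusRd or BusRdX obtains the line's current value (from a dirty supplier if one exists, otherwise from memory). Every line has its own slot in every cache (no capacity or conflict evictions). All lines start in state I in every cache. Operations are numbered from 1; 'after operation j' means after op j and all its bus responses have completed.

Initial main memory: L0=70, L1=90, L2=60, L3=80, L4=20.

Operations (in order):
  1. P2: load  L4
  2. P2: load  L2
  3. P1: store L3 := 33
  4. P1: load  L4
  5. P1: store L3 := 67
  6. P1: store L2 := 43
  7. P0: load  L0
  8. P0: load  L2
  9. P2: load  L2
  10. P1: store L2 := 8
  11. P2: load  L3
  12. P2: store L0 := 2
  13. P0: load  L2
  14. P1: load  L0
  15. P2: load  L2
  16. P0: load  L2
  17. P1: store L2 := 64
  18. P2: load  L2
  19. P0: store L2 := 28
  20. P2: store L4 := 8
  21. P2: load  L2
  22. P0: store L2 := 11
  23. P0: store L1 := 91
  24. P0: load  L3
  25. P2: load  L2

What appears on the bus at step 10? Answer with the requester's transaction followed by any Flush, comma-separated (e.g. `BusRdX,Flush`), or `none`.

bus = BusUpgr

step 1: P2: load  L4  ⟶  IIE  (L4)  txn=BusRd  M[L4]=20
step 2: P2: load  L2  ⟶  IIE  (L2)  txn=BusRd  M[L2]=60
step 3: P1: store L3 := 33  ⟶  IMI  (L3)  txn=BusRdX  M[L3]=80
step 4: P1: load  L4  ⟶  ISS  (L4)  txn=BusRd  M[L4]=20
step 5: P1: store L3 := 67  ⟶  IMI  (L3)  txn=∅  M[L3]=80
step 6: P1: store L2 := 43  ⟶  IMI  (L2)  txn=BusRdX  M[L2]=60
step 7: P0: load  L0  ⟶  EII  (L0)  txn=BusRd  M[L0]=70
step 8: P0: load  L2  ⟶  SSI  (L2)  txn=BusRd+Flush  M[L2]=43
step 9: P2: load  L2  ⟶  SSS  (L2)  txn=BusRd  M[L2]=43
step 10: P1: store L2 := 8  ⟶  IMI  (L2)  txn=BusUpgr  M[L2]=43
step 11: P2: load  L3  ⟶  ISS  (L3)  txn=BusRd+Flush  M[L3]=67
step 12: P2: store L0 := 2  ⟶  IIM  (L0)  txn=BusRdX  M[L0]=70
step 13: P0: load  L2  ⟶  SSI  (L2)  txn=BusRd+Flush  M[L2]=8
step 14: P1: load  L0  ⟶  ISS  (L0)  txn=BusRd+Flush  M[L0]=2
step 15: P2: load  L2  ⟶  SSS  (L2)  txn=BusRd  M[L2]=8
step 16: P0: load  L2  ⟶  SSS  (L2)  txn=∅  M[L2]=8
step 17: P1: store L2 := 64  ⟶  IMI  (L2)  txn=BusUpgr  M[L2]=8
step 18: P2: load  L2  ⟶  ISS  (L2)  txn=BusRd+Flush  M[L2]=64
step 19: P0: store L2 := 28  ⟶  MII  (L2)  txn=BusRdX  M[L2]=64
step 20: P2: store L4 := 8  ⟶  IIM  (L4)  txn=BusUpgr  M[L4]=20
step 21: P2: load  L2  ⟶  SIS  (L2)  txn=BusRd+Flush  M[L2]=28
step 22: P0: store L2 := 11  ⟶  MII  (L2)  txn=BusUpgr  M[L2]=28
step 23: P0: store L1 := 91  ⟶  MII  (L1)  txn=BusRdX  M[L1]=90
step 24: P0: load  L3  ⟶  SSS  (L3)  txn=BusRd  M[L3]=67
step 25: P2: load  L2  ⟶  SIS  (L2)  txn=BusRd+Flush  M[L2]=11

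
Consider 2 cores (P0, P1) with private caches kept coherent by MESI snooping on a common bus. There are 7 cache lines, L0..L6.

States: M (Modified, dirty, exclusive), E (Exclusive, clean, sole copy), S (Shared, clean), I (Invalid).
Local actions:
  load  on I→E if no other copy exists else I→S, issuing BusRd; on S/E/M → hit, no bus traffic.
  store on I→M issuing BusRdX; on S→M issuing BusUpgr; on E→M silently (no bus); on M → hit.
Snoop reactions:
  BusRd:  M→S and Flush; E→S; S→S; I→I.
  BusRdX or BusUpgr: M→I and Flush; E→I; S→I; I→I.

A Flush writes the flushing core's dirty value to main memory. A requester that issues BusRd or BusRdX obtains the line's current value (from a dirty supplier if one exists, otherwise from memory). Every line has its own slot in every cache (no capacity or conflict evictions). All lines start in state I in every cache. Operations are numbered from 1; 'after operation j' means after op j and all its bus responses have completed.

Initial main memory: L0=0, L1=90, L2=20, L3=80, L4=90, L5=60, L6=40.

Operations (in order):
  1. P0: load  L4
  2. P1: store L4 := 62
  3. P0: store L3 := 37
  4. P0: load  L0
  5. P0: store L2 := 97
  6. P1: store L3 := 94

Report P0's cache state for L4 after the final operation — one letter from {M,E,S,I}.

state = I

1. P0: load  L4  bus=[BusRd]  L4: P0=E P1=I  mem[L4]=90
2. P1: store L4 := 62  bus=[BusRdX]  L4: P0=I P1=M  mem[L4]=90
3. P0: store L3 := 37  bus=[BusRdX]  L3: P0=M P1=I  mem[L3]=80
4. P0: load  L0  bus=[BusRd]  L0: P0=E P1=I  mem[L0]=0
5. P0: store L2 := 97  bus=[BusRdX]  L2: P0=M P1=I  mem[L2]=20
6. P1: store L3 := 94  bus=[BusRdX,Flush]  L3: P0=I P1=M  mem[L3]=37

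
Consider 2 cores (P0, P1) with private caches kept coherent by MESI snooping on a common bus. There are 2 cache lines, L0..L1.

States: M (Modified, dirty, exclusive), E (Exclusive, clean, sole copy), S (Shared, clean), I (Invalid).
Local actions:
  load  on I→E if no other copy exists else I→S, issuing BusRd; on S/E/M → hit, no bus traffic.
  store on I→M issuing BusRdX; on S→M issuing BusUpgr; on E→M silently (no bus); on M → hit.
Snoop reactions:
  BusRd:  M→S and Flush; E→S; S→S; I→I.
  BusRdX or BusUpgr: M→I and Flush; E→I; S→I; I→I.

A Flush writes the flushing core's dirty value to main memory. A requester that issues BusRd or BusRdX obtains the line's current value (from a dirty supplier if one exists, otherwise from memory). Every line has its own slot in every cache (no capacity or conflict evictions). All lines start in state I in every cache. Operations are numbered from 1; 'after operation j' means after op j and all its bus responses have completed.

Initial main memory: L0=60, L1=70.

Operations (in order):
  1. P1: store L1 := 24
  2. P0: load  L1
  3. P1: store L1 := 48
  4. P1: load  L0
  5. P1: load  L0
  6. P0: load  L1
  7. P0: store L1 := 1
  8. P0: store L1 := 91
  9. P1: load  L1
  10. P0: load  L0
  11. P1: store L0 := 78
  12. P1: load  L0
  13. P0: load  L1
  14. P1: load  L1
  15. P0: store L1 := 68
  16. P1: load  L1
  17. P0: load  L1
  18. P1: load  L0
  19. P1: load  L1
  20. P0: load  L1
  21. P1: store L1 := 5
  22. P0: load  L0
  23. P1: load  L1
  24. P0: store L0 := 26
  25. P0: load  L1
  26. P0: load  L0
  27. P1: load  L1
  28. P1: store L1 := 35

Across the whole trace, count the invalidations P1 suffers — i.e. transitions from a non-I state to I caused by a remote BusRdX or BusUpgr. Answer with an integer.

invalidations = 3

  op1 P1: store L1 := 24 → I/M on L1; bus BusRdX; mem=70
  op2 P0: load  L1 → S/S on L1; bus BusRd Flush; mem=24
  op3 P1: store L1 := 48 → I/M on L1; bus BusUpgr; mem=24
  op4 P1: load  L0 → I/E on L0; bus BusRd; mem=60
  op5 P1: load  L0 → I/E on L0; bus (none); mem=60
  op6 P0: load  L1 → S/S on L1; bus BusRd Flush; mem=48
  op7 P0: store L1 := 1 → M/I on L1; bus BusUpgr; mem=48
  op8 P0: store L1 := 91 → M/I on L1; bus (none); mem=48
  op9 P1: load  L1 → S/S on L1; bus BusRd Flush; mem=91
  op10 P0: load  L0 → S/S on L0; bus BusRd; mem=60
  op11 P1: store L0 := 78 → I/M on L0; bus BusUpgr; mem=60
  op12 P1: load  L0 → I/M on L0; bus (none); mem=60
  op13 P0: load  L1 → S/S on L1; bus (none); mem=91
  op14 P1: load  L1 → S/S on L1; bus (none); mem=91
  op15 P0: store L1 := 68 → M/I on L1; bus BusUpgr; mem=91
  op16 P1: load  L1 → S/S on L1; bus BusRd Flush; mem=68
  op17 P0: load  L1 → S/S on L1; bus (none); mem=68
  op18 P1: load  L0 → I/M on L0; bus (none); mem=60
  op19 P1: load  L1 → S/S on L1; bus (none); mem=68
  op20 P0: load  L1 → S/S on L1; bus (none); mem=68
  op21 P1: store L1 := 5 → I/M on L1; bus BusUpgr; mem=68
  op22 P0: load  L0 → S/S on L0; bus BusRd Flush; mem=78
  op23 P1: load  L1 → I/M on L1; bus (none); mem=68
  op24 P0: store L0 := 26 → M/I on L0; bus BusUpgr; mem=78
  op25 P0: load  L1 → S/S on L1; bus BusRd Flush; mem=5
  op26 P0: load  L0 → M/I on L0; bus (none); mem=78
  op27 P1: load  L1 → S/S on L1; bus (none); mem=5
  op28 P1: store L1 := 35 → I/M on L1; bus BusUpgr; mem=5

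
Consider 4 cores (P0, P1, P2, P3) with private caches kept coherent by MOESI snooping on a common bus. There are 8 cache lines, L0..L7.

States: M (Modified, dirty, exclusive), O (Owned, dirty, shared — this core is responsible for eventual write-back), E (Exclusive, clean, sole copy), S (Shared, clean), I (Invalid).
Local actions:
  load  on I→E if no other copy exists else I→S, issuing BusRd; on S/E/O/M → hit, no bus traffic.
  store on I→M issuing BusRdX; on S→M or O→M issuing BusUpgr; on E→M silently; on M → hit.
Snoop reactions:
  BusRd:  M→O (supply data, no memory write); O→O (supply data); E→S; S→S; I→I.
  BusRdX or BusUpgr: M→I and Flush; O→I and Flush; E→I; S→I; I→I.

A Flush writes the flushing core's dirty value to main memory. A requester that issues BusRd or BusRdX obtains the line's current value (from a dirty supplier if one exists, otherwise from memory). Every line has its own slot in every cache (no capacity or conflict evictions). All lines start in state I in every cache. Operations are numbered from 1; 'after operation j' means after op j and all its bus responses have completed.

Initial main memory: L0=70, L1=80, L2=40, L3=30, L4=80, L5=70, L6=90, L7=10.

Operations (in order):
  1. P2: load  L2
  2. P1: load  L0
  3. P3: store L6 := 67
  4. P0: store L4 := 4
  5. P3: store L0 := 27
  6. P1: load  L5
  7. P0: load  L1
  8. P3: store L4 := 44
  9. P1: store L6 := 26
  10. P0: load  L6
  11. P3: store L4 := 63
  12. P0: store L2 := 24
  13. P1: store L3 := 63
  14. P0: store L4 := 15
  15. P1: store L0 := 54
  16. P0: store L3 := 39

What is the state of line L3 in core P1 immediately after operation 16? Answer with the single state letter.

state = I

  op1 P2: load  L2 → I/I/E/I on L2; bus BusRd; mem=40
  op2 P1: load  L0 → I/E/I/I on L0; bus BusRd; mem=70
  op3 P3: store L6 := 67 → I/I/I/M on L6; bus BusRdX; mem=90
  op4 P0: store L4 := 4 → M/I/I/I on L4; bus BusRdX; mem=80
  op5 P3: store L0 := 27 → I/I/I/M on L0; bus BusRdX; mem=70
  op6 P1: load  L5 → I/E/I/I on L5; bus BusRd; mem=70
  op7 P0: load  L1 → E/I/I/I on L1; bus BusRd; mem=80
  op8 P3: store L4 := 44 → I/I/I/M on L4; bus BusRdX Flush; mem=4
  op9 P1: store L6 := 26 → I/M/I/I on L6; bus BusRdX Flush; mem=67
  op10 P0: load  L6 → S/O/I/I on L6; bus BusRd; mem=67
  op11 P3: store L4 := 63 → I/I/I/M on L4; bus (none); mem=4
  op12 P0: store L2 := 24 → M/I/I/I on L2; bus BusRdX; mem=40
  op13 P1: store L3 := 63 → I/M/I/I on L3; bus BusRdX; mem=30
  op14 P0: store L4 := 15 → M/I/I/I on L4; bus BusRdX Flush; mem=63
  op15 P1: store L0 := 54 → I/M/I/I on L0; bus BusRdX Flush; mem=27
  op16 P0: store L3 := 39 → M/I/I/I on L3; bus BusRdX Flush; mem=63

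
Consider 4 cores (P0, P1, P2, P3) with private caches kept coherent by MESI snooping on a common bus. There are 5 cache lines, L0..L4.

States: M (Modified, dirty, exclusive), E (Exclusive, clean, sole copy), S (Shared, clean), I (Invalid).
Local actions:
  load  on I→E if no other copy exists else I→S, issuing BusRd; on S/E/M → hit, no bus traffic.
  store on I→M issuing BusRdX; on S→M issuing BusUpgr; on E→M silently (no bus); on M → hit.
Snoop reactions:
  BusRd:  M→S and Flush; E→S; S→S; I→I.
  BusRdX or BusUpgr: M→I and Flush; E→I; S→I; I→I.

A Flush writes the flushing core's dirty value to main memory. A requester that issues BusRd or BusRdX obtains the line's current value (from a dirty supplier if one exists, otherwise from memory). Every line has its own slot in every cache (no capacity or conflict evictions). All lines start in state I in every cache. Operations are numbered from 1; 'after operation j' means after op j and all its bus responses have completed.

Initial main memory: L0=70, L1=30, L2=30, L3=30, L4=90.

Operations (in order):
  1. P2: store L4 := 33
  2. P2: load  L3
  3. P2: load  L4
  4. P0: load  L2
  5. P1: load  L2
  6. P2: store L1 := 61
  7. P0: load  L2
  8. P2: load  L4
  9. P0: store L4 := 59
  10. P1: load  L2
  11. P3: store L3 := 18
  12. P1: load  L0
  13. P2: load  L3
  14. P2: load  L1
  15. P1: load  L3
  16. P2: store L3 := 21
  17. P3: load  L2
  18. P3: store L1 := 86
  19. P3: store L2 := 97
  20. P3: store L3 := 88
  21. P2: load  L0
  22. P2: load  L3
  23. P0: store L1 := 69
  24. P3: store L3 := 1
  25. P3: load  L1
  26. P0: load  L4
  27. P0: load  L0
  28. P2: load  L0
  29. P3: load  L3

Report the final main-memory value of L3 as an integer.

step 1: P2: store L4 := 33  ⟶  IIMI  (L4)  txn=BusRdX  M[L4]=90
step 2: P2: load  L3  ⟶  IIEI  (L3)  txn=BusRd  M[L3]=30
step 3: P2: load  L4  ⟶  IIMI  (L4)  txn=∅  M[L4]=90
step 4: P0: load  L2  ⟶  EIII  (L2)  txn=BusRd  M[L2]=30
step 5: P1: load  L2  ⟶  SSII  (L2)  txn=BusRd  M[L2]=30
step 6: P2: store L1 := 61  ⟶  IIMI  (L1)  txn=BusRdX  M[L1]=30
step 7: P0: load  L2  ⟶  SSII  (L2)  txn=∅  M[L2]=30
step 8: P2: load  L4  ⟶  IIMI  (L4)  txn=∅  M[L4]=90
step 9: P0: store L4 := 59  ⟶  MIII  (L4)  txn=BusRdX+Flush  M[L4]=33
step 10: P1: load  L2  ⟶  SSII  (L2)  txn=∅  M[L2]=30
step 11: P3: store L3 := 18  ⟶  IIIM  (L3)  txn=BusRdX  M[L3]=30
step 12: P1: load  L0  ⟶  IEII  (L0)  txn=BusRd  M[L0]=70
step 13: P2: load  L3  ⟶  IISS  (L3)  txn=BusRd+Flush  M[L3]=18
step 14: P2: load  L1  ⟶  IIMI  (L1)  txn=∅  M[L1]=30
step 15: P1: load  L3  ⟶  ISSS  (L3)  txn=BusRd  M[L3]=18
step 16: P2: store L3 := 21  ⟶  IIMI  (L3)  txn=BusUpgr  M[L3]=18
step 17: P3: load  L2  ⟶  SSIS  (L2)  txn=BusRd  M[L2]=30
step 18: P3: store L1 := 86  ⟶  IIIM  (L1)  txn=BusRdX+Flush  M[L1]=61
step 19: P3: store L2 := 97  ⟶  IIIM  (L2)  txn=BusUpgr  M[L2]=30
step 20: P3: store L3 := 88  ⟶  IIIM  (L3)  txn=BusRdX+Flush  M[L3]=21
step 21: P2: load  L0  ⟶  ISSI  (L0)  txn=BusRd  M[L0]=70
step 22: P2: load  L3  ⟶  IISS  (L3)  txn=BusRd+Flush  M[L3]=88
step 23: P0: store L1 := 69  ⟶  MIII  (L1)  txn=BusRdX+Flush  M[L1]=86
step 24: P3: store L3 := 1  ⟶  IIIM  (L3)  txn=BusUpgr  M[L3]=88
step 25: P3: load  L1  ⟶  SIIS  (L1)  txn=BusRd+Flush  M[L1]=69
step 26: P0: load  L4  ⟶  MIII  (L4)  txn=∅  M[L4]=33
step 27: P0: load  L0  ⟶  SSSI  (L0)  txn=BusRd  M[L0]=70
step 28: P2: load  L0  ⟶  SSSI  (L0)  txn=∅  M[L0]=70
step 29: P3: load  L3  ⟶  IIIM  (L3)  txn=∅  M[L3]=88

memory[L3] = 88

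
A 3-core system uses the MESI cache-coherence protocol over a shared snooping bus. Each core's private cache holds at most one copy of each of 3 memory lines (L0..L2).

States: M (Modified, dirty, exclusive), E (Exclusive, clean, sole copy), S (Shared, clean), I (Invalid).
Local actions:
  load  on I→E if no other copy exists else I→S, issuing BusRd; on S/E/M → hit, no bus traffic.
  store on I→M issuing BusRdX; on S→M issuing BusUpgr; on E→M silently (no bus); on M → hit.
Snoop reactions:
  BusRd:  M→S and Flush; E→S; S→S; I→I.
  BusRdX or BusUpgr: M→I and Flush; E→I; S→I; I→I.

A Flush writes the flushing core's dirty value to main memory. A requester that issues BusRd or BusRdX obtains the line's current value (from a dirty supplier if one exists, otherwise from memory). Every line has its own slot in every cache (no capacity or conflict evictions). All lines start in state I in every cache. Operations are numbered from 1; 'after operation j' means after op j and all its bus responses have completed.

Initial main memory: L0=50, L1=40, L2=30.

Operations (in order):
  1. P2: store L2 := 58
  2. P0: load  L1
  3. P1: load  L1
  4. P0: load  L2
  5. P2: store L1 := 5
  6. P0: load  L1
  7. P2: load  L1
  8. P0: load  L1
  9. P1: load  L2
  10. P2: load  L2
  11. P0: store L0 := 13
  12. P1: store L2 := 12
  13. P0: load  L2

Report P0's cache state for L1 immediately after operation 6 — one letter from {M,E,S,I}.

state = S

step 1: P2: store L2 := 58  ⟶  IIM  (L2)  txn=BusRdX  M[L2]=30
step 2: P0: load  L1  ⟶  EII  (L1)  txn=BusRd  M[L1]=40
step 3: P1: load  L1  ⟶  SSI  (L1)  txn=BusRd  M[L1]=40
step 4: P0: load  L2  ⟶  SIS  (L2)  txn=BusRd+Flush  M[L2]=58
step 5: P2: store L1 := 5  ⟶  IIM  (L1)  txn=BusRdX  M[L1]=40
step 6: P0: load  L1  ⟶  SIS  (L1)  txn=BusRd+Flush  M[L1]=5
step 7: P2: load  L1  ⟶  SIS  (L1)  txn=∅  M[L1]=5
step 8: P0: load  L1  ⟶  SIS  (L1)  txn=∅  M[L1]=5
step 9: P1: load  L2  ⟶  SSS  (L2)  txn=BusRd  M[L2]=58
step 10: P2: load  L2  ⟶  SSS  (L2)  txn=∅  M[L2]=58
step 11: P0: store L0 := 13  ⟶  MII  (L0)  txn=BusRdX  M[L0]=50
step 12: P1: store L2 := 12  ⟶  IMI  (L2)  txn=BusUpgr  M[L2]=58
step 13: P0: load  L2  ⟶  SSI  (L2)  txn=BusRd+Flush  M[L2]=12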